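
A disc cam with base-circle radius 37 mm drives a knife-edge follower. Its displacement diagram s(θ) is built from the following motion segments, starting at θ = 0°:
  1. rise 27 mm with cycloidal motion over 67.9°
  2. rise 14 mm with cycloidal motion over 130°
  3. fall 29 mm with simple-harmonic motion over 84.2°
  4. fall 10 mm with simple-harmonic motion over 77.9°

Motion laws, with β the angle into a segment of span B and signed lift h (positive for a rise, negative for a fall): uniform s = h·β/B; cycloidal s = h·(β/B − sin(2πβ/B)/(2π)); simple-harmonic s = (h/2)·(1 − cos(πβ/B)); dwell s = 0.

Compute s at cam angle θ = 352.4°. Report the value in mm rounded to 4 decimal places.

seg 1 [0°–67.9°] cycloidal, h=27: full span → s += 27 → s = 27.0000
seg 2 [67.9°–197.9°] cycloidal, h=14: full span → s += 14 → s = 41.0000
seg 3 [197.9°–282.1°] simple-harmonic, h=-29: full span → s += -29 → s = 12.0000
seg 4 [282.1°–360°] simple-harmonic, h=-10: θ=352.4° here. β=70.3, B=77.9. -10/2·(1 − cos(π·0.9024)) = -9.7670 → s = 2.2330

2.2330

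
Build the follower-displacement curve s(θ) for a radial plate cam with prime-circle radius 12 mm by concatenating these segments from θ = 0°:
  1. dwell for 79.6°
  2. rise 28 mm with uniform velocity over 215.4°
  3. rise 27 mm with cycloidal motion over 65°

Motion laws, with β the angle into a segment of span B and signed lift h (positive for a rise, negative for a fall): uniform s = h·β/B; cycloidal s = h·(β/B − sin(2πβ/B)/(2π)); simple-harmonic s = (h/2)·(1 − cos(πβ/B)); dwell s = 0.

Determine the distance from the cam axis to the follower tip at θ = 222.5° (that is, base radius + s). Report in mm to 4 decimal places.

seg 1 [0°–79.6°] dwell: s stays 0.0000
seg 2 [79.6°–295°] uniform, h=28: θ=222.5° here. β=142.9, B=215.4. 28·142.9/215.4 = 18.5757 → s = 18.5757
radial distance = base radius + s = 12 + 18.5757 = 30.5757

30.5757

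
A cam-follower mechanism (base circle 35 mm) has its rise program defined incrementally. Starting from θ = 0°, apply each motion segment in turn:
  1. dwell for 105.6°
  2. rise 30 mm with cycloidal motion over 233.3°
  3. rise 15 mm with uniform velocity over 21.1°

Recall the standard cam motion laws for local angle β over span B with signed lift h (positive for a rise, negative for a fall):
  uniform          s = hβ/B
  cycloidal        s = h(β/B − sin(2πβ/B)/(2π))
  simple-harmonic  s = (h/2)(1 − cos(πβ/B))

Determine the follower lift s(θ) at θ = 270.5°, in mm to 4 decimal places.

seg 1 [0°–105.6°] dwell: s stays 0.0000
seg 2 [105.6°–338.9°] cycloidal, h=30: θ=270.5° here. β=164.9, B=233.3. 30·(0.7068 − sin(2π·0.7068)/(2π)) = 25.8044 → s = 25.8044

25.8044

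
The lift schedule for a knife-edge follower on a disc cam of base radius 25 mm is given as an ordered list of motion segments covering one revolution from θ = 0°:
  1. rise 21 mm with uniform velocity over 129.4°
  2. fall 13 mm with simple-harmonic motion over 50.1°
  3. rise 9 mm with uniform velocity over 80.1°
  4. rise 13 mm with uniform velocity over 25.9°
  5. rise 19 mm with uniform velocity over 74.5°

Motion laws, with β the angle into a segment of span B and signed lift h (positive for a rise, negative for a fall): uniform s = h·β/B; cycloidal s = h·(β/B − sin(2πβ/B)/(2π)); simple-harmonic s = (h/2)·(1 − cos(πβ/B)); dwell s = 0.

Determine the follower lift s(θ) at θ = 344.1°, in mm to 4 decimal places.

seg 1 [0°–129.4°] uniform, h=21: full span → s += 21 → s = 21.0000
seg 2 [129.4°–179.5°] simple-harmonic, h=-13: full span → s += -13 → s = 8.0000
seg 3 [179.5°–259.6°] uniform, h=9: full span → s += 9 → s = 17.0000
seg 4 [259.6°–285.5°] uniform, h=13: full span → s += 13 → s = 30.0000
seg 5 [285.5°–360°] uniform, h=19: θ=344.1° here. β=58.6, B=74.5. 19·58.6/74.5 = 14.9450 → s = 44.9450

44.9450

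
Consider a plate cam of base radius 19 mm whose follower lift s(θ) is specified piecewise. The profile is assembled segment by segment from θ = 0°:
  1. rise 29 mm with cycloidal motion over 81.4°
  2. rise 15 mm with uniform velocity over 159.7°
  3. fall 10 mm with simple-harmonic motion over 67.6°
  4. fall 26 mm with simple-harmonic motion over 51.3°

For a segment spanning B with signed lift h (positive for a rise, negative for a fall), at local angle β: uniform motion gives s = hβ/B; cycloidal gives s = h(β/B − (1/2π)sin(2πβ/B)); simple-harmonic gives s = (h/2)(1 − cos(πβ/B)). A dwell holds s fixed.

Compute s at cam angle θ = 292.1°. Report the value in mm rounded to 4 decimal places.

seg 1 [0°–81.4°] cycloidal, h=29: full span → s += 29 → s = 29.0000
seg 2 [81.4°–241.1°] uniform, h=15: full span → s += 15 → s = 44.0000
seg 3 [241.1°–308.7°] simple-harmonic, h=-10: θ=292.1° here. β=51, B=67.6. -10/2·(1 − cos(π·0.7544)) = -8.5845 → s = 35.4155

35.4155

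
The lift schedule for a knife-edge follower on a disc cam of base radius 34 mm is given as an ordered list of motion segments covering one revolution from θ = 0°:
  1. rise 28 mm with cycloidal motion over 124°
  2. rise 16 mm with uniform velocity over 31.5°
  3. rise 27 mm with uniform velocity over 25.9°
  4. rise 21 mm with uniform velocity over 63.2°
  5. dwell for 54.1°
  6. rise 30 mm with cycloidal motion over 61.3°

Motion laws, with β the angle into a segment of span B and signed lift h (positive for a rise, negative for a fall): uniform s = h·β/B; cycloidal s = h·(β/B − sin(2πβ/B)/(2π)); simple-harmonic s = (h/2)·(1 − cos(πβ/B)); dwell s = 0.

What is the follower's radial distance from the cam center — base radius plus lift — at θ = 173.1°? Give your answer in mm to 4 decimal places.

seg 1 [0°–124°] cycloidal, h=28: full span → s += 28 → s = 28.0000
seg 2 [124°–155.5°] uniform, h=16: full span → s += 16 → s = 44.0000
seg 3 [155.5°–181.4°] uniform, h=27: θ=173.1° here. β=17.6, B=25.9. 27·17.6/25.9 = 18.3475 → s = 62.3475
radial distance = base radius + s = 34 + 62.3475 = 96.3475

96.3475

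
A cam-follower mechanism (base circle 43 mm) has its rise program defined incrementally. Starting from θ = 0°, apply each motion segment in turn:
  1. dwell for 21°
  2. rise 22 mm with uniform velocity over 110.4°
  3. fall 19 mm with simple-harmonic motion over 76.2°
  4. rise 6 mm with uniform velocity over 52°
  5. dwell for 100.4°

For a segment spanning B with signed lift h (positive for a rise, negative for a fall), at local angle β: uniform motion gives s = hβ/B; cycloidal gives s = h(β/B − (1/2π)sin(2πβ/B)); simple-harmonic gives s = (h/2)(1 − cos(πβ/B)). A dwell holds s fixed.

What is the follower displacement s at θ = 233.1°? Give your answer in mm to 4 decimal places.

seg 1 [0°–21°] dwell: s stays 0.0000
seg 2 [21°–131.4°] uniform, h=22: full span → s += 22 → s = 22.0000
seg 3 [131.4°–207.6°] simple-harmonic, h=-19: full span → s += -19 → s = 3.0000
seg 4 [207.6°–259.6°] uniform, h=6: θ=233.1° here. β=25.5, B=52. 6·25.5/52 = 2.9423 → s = 5.9423

5.9423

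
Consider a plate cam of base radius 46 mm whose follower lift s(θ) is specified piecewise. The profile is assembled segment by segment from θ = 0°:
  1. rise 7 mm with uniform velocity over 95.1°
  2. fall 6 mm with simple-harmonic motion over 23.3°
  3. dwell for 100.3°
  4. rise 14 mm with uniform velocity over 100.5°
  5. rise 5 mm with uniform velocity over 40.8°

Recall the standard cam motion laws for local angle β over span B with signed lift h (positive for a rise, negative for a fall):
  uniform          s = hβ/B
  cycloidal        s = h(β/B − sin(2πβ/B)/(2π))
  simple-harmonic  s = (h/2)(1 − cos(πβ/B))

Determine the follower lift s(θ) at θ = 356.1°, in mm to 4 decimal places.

seg 1 [0°–95.1°] uniform, h=7: full span → s += 7 → s = 7.0000
seg 2 [95.1°–118.4°] simple-harmonic, h=-6: full span → s += -6 → s = 1.0000
seg 3 [118.4°–218.7°] dwell: s stays 1.0000
seg 4 [218.7°–319.2°] uniform, h=14: full span → s += 14 → s = 15.0000
seg 5 [319.2°–360°] uniform, h=5: θ=356.1° here. β=36.9, B=40.8. 5·36.9/40.8 = 4.5221 → s = 19.5221

19.5221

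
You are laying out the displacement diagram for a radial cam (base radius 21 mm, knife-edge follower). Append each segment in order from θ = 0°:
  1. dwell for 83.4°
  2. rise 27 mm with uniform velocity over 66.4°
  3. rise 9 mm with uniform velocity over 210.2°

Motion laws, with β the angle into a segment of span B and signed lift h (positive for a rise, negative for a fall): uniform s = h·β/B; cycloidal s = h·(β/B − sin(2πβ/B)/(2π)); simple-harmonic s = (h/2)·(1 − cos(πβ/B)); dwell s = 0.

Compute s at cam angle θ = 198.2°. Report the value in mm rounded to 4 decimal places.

seg 1 [0°–83.4°] dwell: s stays 0.0000
seg 2 [83.4°–149.8°] uniform, h=27: full span → s += 27 → s = 27.0000
seg 3 [149.8°–360°] uniform, h=9: θ=198.2° here. β=48.4, B=210.2. 9·48.4/210.2 = 2.0723 → s = 29.0723

29.0723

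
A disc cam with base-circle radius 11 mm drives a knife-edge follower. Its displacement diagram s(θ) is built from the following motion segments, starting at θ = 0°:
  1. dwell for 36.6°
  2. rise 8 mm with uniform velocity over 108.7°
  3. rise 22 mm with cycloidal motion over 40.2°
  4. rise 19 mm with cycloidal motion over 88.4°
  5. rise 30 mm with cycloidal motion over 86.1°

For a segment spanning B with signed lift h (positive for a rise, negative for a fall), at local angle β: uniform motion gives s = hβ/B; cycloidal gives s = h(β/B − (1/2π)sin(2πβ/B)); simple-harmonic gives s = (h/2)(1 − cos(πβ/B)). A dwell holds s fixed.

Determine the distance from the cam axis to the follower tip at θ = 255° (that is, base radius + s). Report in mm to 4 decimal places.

seg 1 [0°–36.6°] dwell: s stays 0.0000
seg 2 [36.6°–145.3°] uniform, h=8: full span → s += 8 → s = 8.0000
seg 3 [145.3°–185.5°] cycloidal, h=22: full span → s += 22 → s = 30.0000
seg 4 [185.5°–273.9°] cycloidal, h=19: θ=255° here. β=69.5, B=88.4. 19·(0.7862 − sin(2π·0.7862)/(2π)) = 17.8838 → s = 47.8838
radial distance = base radius + s = 11 + 47.8838 = 58.8838

58.8838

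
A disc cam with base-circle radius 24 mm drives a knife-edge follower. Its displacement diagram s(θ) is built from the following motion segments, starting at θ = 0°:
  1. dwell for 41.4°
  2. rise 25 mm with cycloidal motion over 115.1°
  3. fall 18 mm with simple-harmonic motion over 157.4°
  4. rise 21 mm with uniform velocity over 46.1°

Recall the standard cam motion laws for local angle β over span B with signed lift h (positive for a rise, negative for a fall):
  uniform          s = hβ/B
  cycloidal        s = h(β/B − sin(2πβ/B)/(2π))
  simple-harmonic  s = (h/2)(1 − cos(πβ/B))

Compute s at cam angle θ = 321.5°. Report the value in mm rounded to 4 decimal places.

seg 1 [0°–41.4°] dwell: s stays 0.0000
seg 2 [41.4°–156.5°] cycloidal, h=25: full span → s += 25 → s = 25.0000
seg 3 [156.5°–313.9°] simple-harmonic, h=-18: full span → s += -18 → s = 7.0000
seg 4 [313.9°–360°] uniform, h=21: θ=321.5° here. β=7.6, B=46.1. 21·7.6/46.1 = 3.4620 → s = 10.4620

10.4620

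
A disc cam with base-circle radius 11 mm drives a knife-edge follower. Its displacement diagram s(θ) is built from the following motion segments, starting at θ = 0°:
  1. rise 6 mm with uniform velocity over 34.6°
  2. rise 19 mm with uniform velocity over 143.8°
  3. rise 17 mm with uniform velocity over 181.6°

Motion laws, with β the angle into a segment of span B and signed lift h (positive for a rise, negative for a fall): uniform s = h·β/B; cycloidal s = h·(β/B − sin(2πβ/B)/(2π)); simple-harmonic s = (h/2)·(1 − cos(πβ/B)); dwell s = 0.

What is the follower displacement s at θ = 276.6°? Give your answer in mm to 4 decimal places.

seg 1 [0°–34.6°] uniform, h=6: full span → s += 6 → s = 6.0000
seg 2 [34.6°–178.4°] uniform, h=19: full span → s += 19 → s = 25.0000
seg 3 [178.4°–360°] uniform, h=17: θ=276.6° here. β=98.2, B=181.6. 17·98.2/181.6 = 9.1927 → s = 34.1927

34.1927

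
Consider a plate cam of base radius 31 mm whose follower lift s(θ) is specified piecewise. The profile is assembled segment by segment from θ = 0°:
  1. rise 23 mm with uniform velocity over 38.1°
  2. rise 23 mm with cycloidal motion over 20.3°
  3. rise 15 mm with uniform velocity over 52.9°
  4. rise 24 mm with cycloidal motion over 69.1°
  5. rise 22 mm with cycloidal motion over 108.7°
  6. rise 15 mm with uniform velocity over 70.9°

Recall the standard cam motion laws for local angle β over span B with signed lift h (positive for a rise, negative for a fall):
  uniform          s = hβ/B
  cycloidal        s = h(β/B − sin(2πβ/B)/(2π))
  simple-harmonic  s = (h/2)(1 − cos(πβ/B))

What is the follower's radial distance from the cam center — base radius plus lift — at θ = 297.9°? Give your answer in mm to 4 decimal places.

seg 1 [0°–38.1°] uniform, h=23: full span → s += 23 → s = 23.0000
seg 2 [38.1°–58.4°] cycloidal, h=23: full span → s += 23 → s = 46.0000
seg 3 [58.4°–111.3°] uniform, h=15: full span → s += 15 → s = 61.0000
seg 4 [111.3°–180.4°] cycloidal, h=24: full span → s += 24 → s = 85.0000
seg 5 [180.4°–289.1°] cycloidal, h=22: full span → s += 22 → s = 107.0000
seg 6 [289.1°–360°] uniform, h=15: θ=297.9° here. β=8.8, B=70.9. 15·8.8/70.9 = 1.8618 → s = 108.8618
radial distance = base radius + s = 31 + 108.8618 = 139.8618

139.8618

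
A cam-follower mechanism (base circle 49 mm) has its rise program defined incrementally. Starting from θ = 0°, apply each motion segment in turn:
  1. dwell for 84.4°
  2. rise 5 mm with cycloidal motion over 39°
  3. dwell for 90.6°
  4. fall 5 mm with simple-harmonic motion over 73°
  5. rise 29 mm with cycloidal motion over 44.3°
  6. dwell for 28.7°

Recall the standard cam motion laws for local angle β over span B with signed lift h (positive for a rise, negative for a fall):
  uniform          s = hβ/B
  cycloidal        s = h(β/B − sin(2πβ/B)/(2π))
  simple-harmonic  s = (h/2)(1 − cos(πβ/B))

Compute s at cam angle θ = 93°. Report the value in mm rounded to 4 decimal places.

seg 1 [0°–84.4°] dwell: s stays 0.0000
seg 2 [84.4°–123.4°] cycloidal, h=5: θ=93° here. β=8.6, B=39. 5·(0.2205 − sin(2π·0.2205)/(2π)) = 0.3204 → s = 0.3204

0.3204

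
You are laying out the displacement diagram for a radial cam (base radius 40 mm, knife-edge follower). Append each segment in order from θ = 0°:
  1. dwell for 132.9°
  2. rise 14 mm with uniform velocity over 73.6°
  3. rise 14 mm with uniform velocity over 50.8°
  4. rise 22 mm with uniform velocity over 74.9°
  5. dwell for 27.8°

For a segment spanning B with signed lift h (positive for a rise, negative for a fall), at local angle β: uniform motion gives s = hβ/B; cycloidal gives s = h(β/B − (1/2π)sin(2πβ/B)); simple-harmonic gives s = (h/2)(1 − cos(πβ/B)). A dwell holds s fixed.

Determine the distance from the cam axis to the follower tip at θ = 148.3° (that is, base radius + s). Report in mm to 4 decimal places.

seg 1 [0°–132.9°] dwell: s stays 0.0000
seg 2 [132.9°–206.5°] uniform, h=14: θ=148.3° here. β=15.4, B=73.6. 14·15.4/73.6 = 2.9293 → s = 2.9293
radial distance = base radius + s = 40 + 2.9293 = 42.9293

42.9293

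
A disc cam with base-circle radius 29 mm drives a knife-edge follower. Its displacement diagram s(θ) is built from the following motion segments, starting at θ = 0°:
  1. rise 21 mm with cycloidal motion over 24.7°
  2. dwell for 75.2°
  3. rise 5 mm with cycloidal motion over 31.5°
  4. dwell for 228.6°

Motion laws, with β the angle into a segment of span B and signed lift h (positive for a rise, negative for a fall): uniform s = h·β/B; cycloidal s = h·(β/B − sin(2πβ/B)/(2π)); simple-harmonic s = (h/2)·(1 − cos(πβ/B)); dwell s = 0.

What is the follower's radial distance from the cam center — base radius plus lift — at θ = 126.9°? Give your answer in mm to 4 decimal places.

seg 1 [0°–24.7°] cycloidal, h=21: full span → s += 21 → s = 21.0000
seg 2 [24.7°–99.9°] dwell: s stays 21.0000
seg 3 [99.9°–131.4°] cycloidal, h=5: θ=126.9° here. β=27, B=31.5. 5·(0.8571 − sin(2π·0.8571)/(2π)) = 4.9079 → s = 25.9079
radial distance = base radius + s = 29 + 25.9079 = 54.9079

54.9079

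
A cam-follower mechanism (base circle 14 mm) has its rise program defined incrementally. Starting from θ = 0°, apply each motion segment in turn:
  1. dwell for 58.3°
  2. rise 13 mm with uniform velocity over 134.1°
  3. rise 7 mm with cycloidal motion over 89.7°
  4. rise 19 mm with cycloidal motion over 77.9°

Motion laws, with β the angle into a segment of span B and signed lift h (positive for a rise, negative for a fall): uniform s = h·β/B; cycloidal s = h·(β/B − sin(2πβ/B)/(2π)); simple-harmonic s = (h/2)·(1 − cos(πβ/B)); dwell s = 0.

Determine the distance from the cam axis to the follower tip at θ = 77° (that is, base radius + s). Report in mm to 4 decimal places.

seg 1 [0°–58.3°] dwell: s stays 0.0000
seg 2 [58.3°–192.4°] uniform, h=13: θ=77° here. β=18.7, B=134.1. 13·18.7/134.1 = 1.8128 → s = 1.8128
radial distance = base radius + s = 14 + 1.8128 = 15.8128

15.8128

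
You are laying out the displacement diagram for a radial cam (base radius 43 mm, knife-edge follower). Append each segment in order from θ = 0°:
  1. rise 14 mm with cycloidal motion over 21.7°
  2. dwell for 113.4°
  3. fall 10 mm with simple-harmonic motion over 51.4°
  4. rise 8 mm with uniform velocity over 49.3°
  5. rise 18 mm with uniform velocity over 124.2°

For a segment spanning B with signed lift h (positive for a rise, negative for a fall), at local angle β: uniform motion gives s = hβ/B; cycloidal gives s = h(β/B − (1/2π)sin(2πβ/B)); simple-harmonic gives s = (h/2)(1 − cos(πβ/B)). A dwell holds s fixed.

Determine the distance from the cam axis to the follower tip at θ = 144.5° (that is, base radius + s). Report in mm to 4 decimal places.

seg 1 [0°–21.7°] cycloidal, h=14: full span → s += 14 → s = 14.0000
seg 2 [21.7°–135.1°] dwell: s stays 14.0000
seg 3 [135.1°–186.5°] simple-harmonic, h=-10: θ=144.5° here. β=9.4, B=51.4. -10/2·(1 − cos(π·0.1829)) = -0.8028 → s = 13.1972
radial distance = base radius + s = 43 + 13.1972 = 56.1972

56.1972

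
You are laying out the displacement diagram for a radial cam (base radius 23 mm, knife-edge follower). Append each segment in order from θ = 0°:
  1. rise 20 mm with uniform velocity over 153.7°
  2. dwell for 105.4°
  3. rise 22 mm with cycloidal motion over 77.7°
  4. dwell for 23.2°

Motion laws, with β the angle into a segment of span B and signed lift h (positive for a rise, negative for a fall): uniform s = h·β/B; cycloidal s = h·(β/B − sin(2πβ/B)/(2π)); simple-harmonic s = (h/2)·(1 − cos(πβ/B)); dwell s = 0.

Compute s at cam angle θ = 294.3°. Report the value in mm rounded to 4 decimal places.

seg 1 [0°–153.7°] uniform, h=20: full span → s += 20 → s = 20.0000
seg 2 [153.7°–259.1°] dwell: s stays 20.0000
seg 3 [259.1°–336.8°] cycloidal, h=22: θ=294.3° here. β=35.2, B=77.7. 22·(0.4530 − sin(2π·0.4530)/(2π)) = 8.9480 → s = 28.9480

28.9480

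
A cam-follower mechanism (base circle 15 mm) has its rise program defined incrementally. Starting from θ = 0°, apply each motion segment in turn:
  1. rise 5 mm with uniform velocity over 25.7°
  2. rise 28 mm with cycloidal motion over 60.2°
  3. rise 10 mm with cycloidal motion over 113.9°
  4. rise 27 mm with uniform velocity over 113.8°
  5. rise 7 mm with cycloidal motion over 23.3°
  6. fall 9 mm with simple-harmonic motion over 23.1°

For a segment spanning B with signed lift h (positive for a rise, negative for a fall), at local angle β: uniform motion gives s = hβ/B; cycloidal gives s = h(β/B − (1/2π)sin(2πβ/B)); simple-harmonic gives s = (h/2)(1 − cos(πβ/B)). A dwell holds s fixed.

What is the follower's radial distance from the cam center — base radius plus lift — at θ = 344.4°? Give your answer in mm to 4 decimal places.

seg 1 [0°–25.7°] uniform, h=5: full span → s += 5 → s = 5.0000
seg 2 [25.7°–85.9°] cycloidal, h=28: full span → s += 28 → s = 33.0000
seg 3 [85.9°–199.8°] cycloidal, h=10: full span → s += 10 → s = 43.0000
seg 4 [199.8°–313.6°] uniform, h=27: full span → s += 27 → s = 70.0000
seg 5 [313.6°–336.9°] cycloidal, h=7: full span → s += 7 → s = 77.0000
seg 6 [336.9°–360°] simple-harmonic, h=-9: θ=344.4° here. β=7.5, B=23.1. -9/2·(1 − cos(π·0.3247)) = -2.1448 → s = 74.8552
radial distance = base radius + s = 15 + 74.8552 = 89.8552

89.8552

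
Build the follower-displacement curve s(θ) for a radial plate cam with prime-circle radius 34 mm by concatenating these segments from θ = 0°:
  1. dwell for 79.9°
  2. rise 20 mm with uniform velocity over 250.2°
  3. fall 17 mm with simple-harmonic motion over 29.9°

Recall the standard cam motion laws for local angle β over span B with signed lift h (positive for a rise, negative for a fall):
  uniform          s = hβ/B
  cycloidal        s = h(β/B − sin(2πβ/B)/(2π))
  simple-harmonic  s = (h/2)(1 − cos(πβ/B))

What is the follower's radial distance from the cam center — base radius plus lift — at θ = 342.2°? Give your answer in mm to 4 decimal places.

seg 1 [0°–79.9°] dwell: s stays 0.0000
seg 2 [79.9°–330.1°] uniform, h=20: full span → s += 20 → s = 20.0000
seg 3 [330.1°–360°] simple-harmonic, h=-17: θ=342.2° here. β=12.1, B=29.9. -17/2·(1 − cos(π·0.4047)) = -5.9925 → s = 14.0075
radial distance = base radius + s = 34 + 14.0075 = 48.0075

48.0075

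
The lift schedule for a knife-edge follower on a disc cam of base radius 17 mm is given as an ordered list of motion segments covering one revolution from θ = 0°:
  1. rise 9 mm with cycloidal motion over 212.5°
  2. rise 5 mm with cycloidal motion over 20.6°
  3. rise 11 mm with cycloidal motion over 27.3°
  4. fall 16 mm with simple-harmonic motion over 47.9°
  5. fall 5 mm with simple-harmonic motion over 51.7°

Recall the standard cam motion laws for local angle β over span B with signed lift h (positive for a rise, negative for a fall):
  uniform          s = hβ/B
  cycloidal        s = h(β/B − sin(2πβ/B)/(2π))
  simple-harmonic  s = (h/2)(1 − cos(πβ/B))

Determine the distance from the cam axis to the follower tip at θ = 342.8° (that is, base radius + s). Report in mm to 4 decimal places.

seg 1 [0°–212.5°] cycloidal, h=9: full span → s += 9 → s = 9.0000
seg 2 [212.5°–233.1°] cycloidal, h=5: full span → s += 5 → s = 14.0000
seg 3 [233.1°–260.4°] cycloidal, h=11: full span → s += 11 → s = 25.0000
seg 4 [260.4°–308.3°] simple-harmonic, h=-16: full span → s += -16 → s = 9.0000
seg 5 [308.3°–360°] simple-harmonic, h=-5: θ=342.8° here. β=34.5, B=51.7. -5/2·(1 − cos(π·0.6673)) = -3.7544 → s = 5.2456
radial distance = base radius + s = 17 + 5.2456 = 22.2456

22.2456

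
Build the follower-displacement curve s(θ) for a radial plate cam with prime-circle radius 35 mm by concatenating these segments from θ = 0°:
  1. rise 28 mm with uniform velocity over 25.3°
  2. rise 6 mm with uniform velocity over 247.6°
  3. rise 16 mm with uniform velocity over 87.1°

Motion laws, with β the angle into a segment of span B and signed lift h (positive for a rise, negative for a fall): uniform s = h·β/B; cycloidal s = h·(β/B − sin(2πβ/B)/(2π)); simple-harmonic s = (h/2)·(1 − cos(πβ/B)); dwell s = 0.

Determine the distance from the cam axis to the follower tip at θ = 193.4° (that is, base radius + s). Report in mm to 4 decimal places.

seg 1 [0°–25.3°] uniform, h=28: full span → s += 28 → s = 28.0000
seg 2 [25.3°–272.9°] uniform, h=6: θ=193.4° here. β=168.1, B=247.6. 6·168.1/247.6 = 4.0735 → s = 32.0735
radial distance = base radius + s = 35 + 32.0735 = 67.0735

67.0735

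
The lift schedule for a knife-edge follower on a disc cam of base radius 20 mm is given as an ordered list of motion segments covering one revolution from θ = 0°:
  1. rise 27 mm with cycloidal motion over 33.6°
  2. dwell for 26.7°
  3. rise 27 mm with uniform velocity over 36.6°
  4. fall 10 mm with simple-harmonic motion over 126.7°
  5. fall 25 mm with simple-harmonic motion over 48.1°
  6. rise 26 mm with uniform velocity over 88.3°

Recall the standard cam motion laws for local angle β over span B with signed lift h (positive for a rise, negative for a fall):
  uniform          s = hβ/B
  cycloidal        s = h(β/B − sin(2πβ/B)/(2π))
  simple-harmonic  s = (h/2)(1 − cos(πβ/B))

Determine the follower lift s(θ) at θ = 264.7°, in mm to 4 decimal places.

seg 1 [0°–33.6°] cycloidal, h=27: full span → s += 27 → s = 27.0000
seg 2 [33.6°–60.3°] dwell: s stays 27.0000
seg 3 [60.3°–96.9°] uniform, h=27: full span → s += 27 → s = 54.0000
seg 4 [96.9°–223.6°] simple-harmonic, h=-10: full span → s += -10 → s = 44.0000
seg 5 [223.6°–271.7°] simple-harmonic, h=-25: θ=264.7° here. β=41.1, B=48.1. -25/2·(1 − cos(π·0.8545)) = -23.7162 → s = 20.2838

20.2838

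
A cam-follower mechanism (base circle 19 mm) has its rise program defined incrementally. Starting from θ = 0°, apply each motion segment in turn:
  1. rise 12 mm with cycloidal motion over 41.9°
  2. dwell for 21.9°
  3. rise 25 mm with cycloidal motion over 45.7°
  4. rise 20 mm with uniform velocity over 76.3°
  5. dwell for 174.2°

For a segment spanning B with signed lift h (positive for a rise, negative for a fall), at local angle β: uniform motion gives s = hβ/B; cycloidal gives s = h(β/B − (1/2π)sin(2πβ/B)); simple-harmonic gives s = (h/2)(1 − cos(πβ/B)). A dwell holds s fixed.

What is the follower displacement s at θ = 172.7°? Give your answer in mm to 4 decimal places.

seg 1 [0°–41.9°] cycloidal, h=12: full span → s += 12 → s = 12.0000
seg 2 [41.9°–63.8°] dwell: s stays 12.0000
seg 3 [63.8°–109.5°] cycloidal, h=25: full span → s += 25 → s = 37.0000
seg 4 [109.5°–185.8°] uniform, h=20: θ=172.7° here. β=63.2, B=76.3. 20·63.2/76.3 = 16.5662 → s = 53.5662

53.5662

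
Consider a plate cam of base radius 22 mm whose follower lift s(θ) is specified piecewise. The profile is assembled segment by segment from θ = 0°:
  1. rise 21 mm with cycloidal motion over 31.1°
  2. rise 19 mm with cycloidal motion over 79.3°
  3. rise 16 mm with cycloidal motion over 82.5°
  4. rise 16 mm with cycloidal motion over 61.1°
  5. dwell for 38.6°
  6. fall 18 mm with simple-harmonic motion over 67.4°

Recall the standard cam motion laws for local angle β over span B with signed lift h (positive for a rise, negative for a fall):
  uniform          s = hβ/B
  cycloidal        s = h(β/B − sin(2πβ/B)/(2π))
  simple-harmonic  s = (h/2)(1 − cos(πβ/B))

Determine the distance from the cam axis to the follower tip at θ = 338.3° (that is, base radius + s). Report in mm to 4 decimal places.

seg 1 [0°–31.1°] cycloidal, h=21: full span → s += 21 → s = 21.0000
seg 2 [31.1°–110.4°] cycloidal, h=19: full span → s += 19 → s = 40.0000
seg 3 [110.4°–192.9°] cycloidal, h=16: full span → s += 16 → s = 56.0000
seg 4 [192.9°–254°] cycloidal, h=16: full span → s += 16 → s = 72.0000
seg 5 [254°–292.6°] dwell: s stays 72.0000
seg 6 [292.6°–360°] simple-harmonic, h=-18: θ=338.3° here. β=45.7, B=67.4. -18/2·(1 − cos(π·0.6780)) = -13.7756 → s = 58.2244
radial distance = base radius + s = 22 + 58.2244 = 80.2244

80.2244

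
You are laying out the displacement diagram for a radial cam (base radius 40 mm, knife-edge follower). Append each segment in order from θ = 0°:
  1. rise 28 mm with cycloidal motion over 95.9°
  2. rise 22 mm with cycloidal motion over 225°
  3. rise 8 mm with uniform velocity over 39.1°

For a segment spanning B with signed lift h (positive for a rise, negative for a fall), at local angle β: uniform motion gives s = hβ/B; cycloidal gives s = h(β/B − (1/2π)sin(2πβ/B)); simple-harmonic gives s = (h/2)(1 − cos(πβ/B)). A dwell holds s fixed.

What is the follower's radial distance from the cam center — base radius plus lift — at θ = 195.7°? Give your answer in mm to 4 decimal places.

seg 1 [0°–95.9°] cycloidal, h=28: full span → s += 28 → s = 28.0000
seg 2 [95.9°–320.9°] cycloidal, h=22: θ=195.7° here. β=99.8, B=225. 22·(0.4436 − sin(2π·0.4436)/(2π)) = 8.5423 → s = 36.5423
radial distance = base radius + s = 40 + 36.5423 = 76.5423

76.5423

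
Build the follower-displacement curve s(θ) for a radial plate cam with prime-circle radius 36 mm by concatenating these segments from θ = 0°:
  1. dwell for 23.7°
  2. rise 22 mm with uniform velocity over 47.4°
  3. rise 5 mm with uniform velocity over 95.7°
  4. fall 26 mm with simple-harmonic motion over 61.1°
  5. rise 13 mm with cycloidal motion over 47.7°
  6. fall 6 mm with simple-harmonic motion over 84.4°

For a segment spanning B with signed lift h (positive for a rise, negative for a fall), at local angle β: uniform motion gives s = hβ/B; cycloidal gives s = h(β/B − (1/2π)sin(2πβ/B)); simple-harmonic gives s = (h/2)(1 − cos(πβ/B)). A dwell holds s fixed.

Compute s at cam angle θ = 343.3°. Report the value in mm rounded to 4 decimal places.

seg 1 [0°–23.7°] dwell: s stays 0.0000
seg 2 [23.7°–71.1°] uniform, h=22: full span → s += 22 → s = 22.0000
seg 3 [71.1°–166.8°] uniform, h=5: full span → s += 5 → s = 27.0000
seg 4 [166.8°–227.9°] simple-harmonic, h=-26: full span → s += -26 → s = 1.0000
seg 5 [227.9°–275.6°] cycloidal, h=13: full span → s += 13 → s = 14.0000
seg 6 [275.6°–360°] simple-harmonic, h=-6: θ=343.3° here. β=67.7, B=84.4. -6/2·(1 − cos(π·0.8021)) = -5.4388 → s = 8.5612

8.5612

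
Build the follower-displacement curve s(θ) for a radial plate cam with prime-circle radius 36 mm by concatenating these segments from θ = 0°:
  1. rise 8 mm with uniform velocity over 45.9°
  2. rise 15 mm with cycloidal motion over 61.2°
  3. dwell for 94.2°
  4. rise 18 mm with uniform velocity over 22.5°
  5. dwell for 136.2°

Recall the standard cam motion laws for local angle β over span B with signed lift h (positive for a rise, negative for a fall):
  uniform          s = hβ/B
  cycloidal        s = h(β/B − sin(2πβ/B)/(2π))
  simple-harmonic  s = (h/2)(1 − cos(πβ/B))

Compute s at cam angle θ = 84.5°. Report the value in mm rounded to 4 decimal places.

seg 1 [0°–45.9°] uniform, h=8: full span → s += 8 → s = 8.0000
seg 2 [45.9°–107.1°] cycloidal, h=15: θ=84.5° here. β=38.6, B=61.2. 15·(0.6307 − sin(2π·0.6307)/(2π)) = 11.2084 → s = 19.2084

19.2084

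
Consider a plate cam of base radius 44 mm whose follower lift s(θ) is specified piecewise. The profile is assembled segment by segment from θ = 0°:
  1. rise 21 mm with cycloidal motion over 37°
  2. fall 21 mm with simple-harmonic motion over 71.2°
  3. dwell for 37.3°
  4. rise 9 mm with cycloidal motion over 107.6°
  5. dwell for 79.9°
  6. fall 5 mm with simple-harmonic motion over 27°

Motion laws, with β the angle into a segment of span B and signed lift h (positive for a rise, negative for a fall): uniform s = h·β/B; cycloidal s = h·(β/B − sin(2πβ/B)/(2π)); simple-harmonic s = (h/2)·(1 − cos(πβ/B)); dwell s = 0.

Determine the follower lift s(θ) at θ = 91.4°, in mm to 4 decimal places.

seg 1 [0°–37°] cycloidal, h=21: full span → s += 21 → s = 21.0000
seg 2 [37°–108.2°] simple-harmonic, h=-21: θ=91.4° here. β=54.4, B=71.2. -21/2·(1 − cos(π·0.7640)) = -18.2449 → s = 2.7551

2.7551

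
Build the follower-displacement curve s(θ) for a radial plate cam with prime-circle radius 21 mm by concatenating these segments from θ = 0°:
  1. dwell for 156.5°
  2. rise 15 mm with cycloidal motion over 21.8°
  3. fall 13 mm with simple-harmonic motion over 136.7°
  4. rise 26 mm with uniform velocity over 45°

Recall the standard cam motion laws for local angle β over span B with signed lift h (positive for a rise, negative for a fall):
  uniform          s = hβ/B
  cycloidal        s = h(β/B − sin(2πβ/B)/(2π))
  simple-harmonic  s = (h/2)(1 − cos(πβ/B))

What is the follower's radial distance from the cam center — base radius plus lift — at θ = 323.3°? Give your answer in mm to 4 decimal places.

seg 1 [0°–156.5°] dwell: s stays 0.0000
seg 2 [156.5°–178.3°] cycloidal, h=15: full span → s += 15 → s = 15.0000
seg 3 [178.3°–315°] simple-harmonic, h=-13: full span → s += -13 → s = 2.0000
seg 4 [315°–360°] uniform, h=26: θ=323.3° here. β=8.3, B=45. 26·8.3/45 = 4.7956 → s = 6.7956
radial distance = base radius + s = 21 + 6.7956 = 27.7956

27.7956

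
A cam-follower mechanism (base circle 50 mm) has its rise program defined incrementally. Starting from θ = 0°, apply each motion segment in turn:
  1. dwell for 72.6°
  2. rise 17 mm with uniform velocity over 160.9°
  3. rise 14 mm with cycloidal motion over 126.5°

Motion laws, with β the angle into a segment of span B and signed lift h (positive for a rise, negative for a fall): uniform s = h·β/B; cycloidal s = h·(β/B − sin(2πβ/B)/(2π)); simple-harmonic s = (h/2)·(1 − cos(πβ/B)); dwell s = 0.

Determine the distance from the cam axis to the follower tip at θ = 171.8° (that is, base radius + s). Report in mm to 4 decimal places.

seg 1 [0°–72.6°] dwell: s stays 0.0000
seg 2 [72.6°–233.5°] uniform, h=17: θ=171.8° here. β=99.2, B=160.9. 17·99.2/160.9 = 10.4810 → s = 10.4810
radial distance = base radius + s = 50 + 10.4810 = 60.4810

60.4810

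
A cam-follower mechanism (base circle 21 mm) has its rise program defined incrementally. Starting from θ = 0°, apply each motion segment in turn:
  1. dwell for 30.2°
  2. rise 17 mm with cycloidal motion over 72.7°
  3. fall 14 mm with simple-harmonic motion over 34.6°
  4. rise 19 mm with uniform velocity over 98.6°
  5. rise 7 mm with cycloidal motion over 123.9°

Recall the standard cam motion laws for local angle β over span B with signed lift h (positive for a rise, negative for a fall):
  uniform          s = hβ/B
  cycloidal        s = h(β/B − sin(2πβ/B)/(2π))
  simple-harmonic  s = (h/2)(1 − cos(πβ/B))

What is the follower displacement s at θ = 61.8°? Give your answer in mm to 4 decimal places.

seg 1 [0°–30.2°] dwell: s stays 0.0000
seg 2 [30.2°–102.9°] cycloidal, h=17: θ=61.8° here. β=31.6, B=72.7. 17·(0.4347 − sin(2π·0.4347)/(2π)) = 6.3095 → s = 6.3095

6.3095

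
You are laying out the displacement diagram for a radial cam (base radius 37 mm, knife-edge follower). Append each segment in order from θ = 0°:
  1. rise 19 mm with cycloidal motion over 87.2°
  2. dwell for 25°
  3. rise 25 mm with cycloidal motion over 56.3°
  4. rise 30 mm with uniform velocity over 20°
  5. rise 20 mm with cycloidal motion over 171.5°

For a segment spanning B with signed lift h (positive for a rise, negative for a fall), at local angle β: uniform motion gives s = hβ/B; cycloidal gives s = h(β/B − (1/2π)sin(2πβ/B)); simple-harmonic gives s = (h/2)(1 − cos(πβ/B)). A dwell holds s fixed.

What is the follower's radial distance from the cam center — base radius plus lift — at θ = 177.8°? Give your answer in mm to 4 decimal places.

seg 1 [0°–87.2°] cycloidal, h=19: full span → s += 19 → s = 19.0000
seg 2 [87.2°–112.2°] dwell: s stays 19.0000
seg 3 [112.2°–168.5°] cycloidal, h=25: full span → s += 25 → s = 44.0000
seg 4 [168.5°–188.5°] uniform, h=30: θ=177.8° here. β=9.3, B=20. 30·9.3/20 = 13.9500 → s = 57.9500
radial distance = base radius + s = 37 + 57.9500 = 94.9500

94.9500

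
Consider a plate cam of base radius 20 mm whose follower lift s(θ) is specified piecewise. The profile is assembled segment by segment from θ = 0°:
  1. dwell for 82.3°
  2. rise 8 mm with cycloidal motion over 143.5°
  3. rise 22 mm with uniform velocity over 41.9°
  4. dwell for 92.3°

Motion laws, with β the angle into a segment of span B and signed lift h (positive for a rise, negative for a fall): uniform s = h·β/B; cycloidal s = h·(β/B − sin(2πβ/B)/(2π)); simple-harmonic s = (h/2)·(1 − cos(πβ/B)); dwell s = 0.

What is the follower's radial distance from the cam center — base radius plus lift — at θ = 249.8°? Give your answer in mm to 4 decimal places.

seg 1 [0°–82.3°] dwell: s stays 0.0000
seg 2 [82.3°–225.8°] cycloidal, h=8: full span → s += 8 → s = 8.0000
seg 3 [225.8°–267.7°] uniform, h=22: θ=249.8° here. β=24, B=41.9. 22·24/41.9 = 12.6014 → s = 20.6014
radial distance = base radius + s = 20 + 20.6014 = 40.6014

40.6014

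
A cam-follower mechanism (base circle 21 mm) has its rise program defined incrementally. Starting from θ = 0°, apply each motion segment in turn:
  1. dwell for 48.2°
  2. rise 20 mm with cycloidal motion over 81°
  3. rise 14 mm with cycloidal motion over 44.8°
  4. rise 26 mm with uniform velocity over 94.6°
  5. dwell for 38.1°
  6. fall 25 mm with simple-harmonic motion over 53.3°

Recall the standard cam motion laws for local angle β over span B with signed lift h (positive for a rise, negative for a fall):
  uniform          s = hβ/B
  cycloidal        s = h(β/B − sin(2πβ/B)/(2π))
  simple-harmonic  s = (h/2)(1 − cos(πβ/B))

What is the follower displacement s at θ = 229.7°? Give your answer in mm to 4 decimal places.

seg 1 [0°–48.2°] dwell: s stays 0.0000
seg 2 [48.2°–129.2°] cycloidal, h=20: full span → s += 20 → s = 20.0000
seg 3 [129.2°–174°] cycloidal, h=14: full span → s += 14 → s = 34.0000
seg 4 [174°–268.6°] uniform, h=26: θ=229.7° here. β=55.7, B=94.6. 26·55.7/94.6 = 15.3087 → s = 49.3087

49.3087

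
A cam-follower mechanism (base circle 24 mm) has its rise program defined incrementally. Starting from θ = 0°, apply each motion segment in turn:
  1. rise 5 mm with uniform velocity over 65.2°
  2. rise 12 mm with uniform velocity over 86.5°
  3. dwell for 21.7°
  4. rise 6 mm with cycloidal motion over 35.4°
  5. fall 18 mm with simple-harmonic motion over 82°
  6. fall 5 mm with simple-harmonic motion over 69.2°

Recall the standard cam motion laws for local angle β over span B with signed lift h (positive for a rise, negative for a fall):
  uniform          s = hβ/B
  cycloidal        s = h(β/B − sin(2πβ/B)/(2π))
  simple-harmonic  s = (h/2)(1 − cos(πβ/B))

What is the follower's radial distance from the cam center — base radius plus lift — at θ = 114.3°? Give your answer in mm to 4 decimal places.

seg 1 [0°–65.2°] uniform, h=5: full span → s += 5 → s = 5.0000
seg 2 [65.2°–151.7°] uniform, h=12: θ=114.3° here. β=49.1, B=86.5. 12·49.1/86.5 = 6.8116 → s = 11.8116
radial distance = base radius + s = 24 + 11.8116 = 35.8116

35.8116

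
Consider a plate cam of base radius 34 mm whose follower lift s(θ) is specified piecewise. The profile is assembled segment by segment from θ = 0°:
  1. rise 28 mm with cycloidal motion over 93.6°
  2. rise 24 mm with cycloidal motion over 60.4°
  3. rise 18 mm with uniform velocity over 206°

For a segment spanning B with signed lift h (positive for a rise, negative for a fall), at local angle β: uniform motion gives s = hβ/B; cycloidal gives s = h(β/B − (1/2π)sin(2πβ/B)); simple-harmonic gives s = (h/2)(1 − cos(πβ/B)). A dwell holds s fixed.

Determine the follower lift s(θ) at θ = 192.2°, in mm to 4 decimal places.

seg 1 [0°–93.6°] cycloidal, h=28: full span → s += 28 → s = 28.0000
seg 2 [93.6°–154°] cycloidal, h=24: full span → s += 24 → s = 52.0000
seg 3 [154°–360°] uniform, h=18: θ=192.2° here. β=38.2, B=206. 18·38.2/206 = 3.3379 → s = 55.3379

55.3379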